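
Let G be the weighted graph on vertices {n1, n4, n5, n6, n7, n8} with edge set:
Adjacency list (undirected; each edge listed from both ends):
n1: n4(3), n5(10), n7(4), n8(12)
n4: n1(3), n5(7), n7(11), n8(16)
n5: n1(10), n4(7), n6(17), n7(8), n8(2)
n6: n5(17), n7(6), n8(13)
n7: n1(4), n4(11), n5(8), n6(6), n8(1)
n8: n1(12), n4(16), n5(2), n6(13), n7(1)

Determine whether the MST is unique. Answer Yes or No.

Yes

Sort edges by weight, then run Kruskal:
n7—n8 (1): add — endpoints in different components.
n5—n8 (2): add — endpoints in different components.
n1—n4 (3): add — endpoints in different components.
n1—n7 (4): add — endpoints in different components.
n6—n7 (6): add — endpoints in different components.
Every non-tree edge has weight strictly greater than the heaviest edge on the tree path between its endpoints, so the MST is unique.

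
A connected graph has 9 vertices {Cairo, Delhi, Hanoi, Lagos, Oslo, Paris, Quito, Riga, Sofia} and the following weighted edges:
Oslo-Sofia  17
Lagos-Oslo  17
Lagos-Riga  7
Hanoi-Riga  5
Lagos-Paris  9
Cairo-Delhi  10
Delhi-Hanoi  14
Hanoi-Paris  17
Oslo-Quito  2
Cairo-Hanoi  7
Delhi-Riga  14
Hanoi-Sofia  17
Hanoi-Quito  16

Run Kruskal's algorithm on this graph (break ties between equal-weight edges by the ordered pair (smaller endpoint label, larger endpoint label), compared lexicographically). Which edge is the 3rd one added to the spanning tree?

Cairo-Hanoi

Kruskal's algorithm — process edges by increasing weight (ties by edge label):
Oslo-Quito (2): add — endpoints in different components.
Hanoi-Riga (5): add — endpoints in different components.
Cairo-Hanoi (7): add — endpoints in different components.
Lagos-Riga (7): add — endpoints in different components.
Lagos-Paris (9): add — endpoints in different components.
Cairo-Delhi (10): add — endpoints in different components.
Delhi-Hanoi (14): skip — Hanoi and Delhi already connected.
Delhi-Riga (14): skip — Riga and Delhi already connected.
Hanoi-Quito (16): add — endpoints in different components.
Hanoi-Paris (17): skip — Hanoi and Paris already connected.
Hanoi-Sofia (17): add — endpoints in different components.
The 3rd edge added is Cairo-Hanoi.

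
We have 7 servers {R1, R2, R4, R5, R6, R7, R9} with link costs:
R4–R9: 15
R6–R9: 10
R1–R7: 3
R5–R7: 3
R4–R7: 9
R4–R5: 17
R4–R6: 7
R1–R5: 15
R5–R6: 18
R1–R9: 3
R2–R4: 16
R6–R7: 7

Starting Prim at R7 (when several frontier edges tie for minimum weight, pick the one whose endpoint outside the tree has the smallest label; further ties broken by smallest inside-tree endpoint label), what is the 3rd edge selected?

Prim, starting at R7.
Step 1: cheapest edge leaving the tree is R1–R7 (3); add R1.
Step 2: cheapest edge leaving the tree is R5–R7 (3); add R5.
Step 3: cheapest edge leaving the tree is R1–R9 (3); add R9.
Step 4: cheapest edge leaving the tree is R6–R7 (7); add R6.
Step 5: cheapest edge leaving the tree is R4–R6 (7); add R4.
Step 6: cheapest edge leaving the tree is R2–R4 (16); add R2.
The 3rd edge added is R1–R9.

R1-R9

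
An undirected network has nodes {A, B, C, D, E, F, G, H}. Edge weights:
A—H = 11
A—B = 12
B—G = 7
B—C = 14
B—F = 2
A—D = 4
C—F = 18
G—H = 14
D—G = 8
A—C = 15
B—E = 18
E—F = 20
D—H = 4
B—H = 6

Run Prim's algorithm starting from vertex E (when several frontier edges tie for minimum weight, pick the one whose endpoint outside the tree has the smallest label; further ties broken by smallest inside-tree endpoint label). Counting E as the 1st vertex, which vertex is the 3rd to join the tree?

F

Grow the tree from E using Prim:
Step 1: cheapest edge leaving the tree is B—E (18); add B.
Step 2: cheapest edge leaving the tree is B—F (2); add F.
Step 3: cheapest edge leaving the tree is B—H (6); add H.
Step 4: cheapest edge leaving the tree is D—H (4); add D.
Step 5: cheapest edge leaving the tree is A—D (4); add A.
Step 6: cheapest edge leaving the tree is B—G (7); add G.
Step 7: cheapest edge leaving the tree is B—C (14); add C.
Vertex order: E, B, F, H, D, A, G, C. The 3rd vertex is F.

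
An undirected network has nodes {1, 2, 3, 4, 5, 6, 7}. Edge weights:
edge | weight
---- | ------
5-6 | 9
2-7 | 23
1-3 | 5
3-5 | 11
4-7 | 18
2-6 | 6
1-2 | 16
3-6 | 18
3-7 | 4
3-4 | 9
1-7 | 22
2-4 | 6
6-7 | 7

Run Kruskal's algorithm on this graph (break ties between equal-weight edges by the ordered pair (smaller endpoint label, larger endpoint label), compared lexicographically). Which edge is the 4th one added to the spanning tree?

Sort edges by weight, then run Kruskal:
3-7 (4): add. Components now {1} {2} {3,7} {4} {5} {6}
1-3 (5): add. Components now {1,3,7} {2} {4} {5} {6}
2-4 (6): add. Components now {1,3,7} {2,4} {5} {6}
2-6 (6): add. Components now {1,3,7} {2,4,6} {5}
6-7 (7): add. Components now {1,2,3,4,6,7} {5}
3-4 (9): skip — 3 and 4 already connected.
5-6 (9): add. Components now {1,2,3,4,5,6,7}
The 4th edge added is 2-6.

2-6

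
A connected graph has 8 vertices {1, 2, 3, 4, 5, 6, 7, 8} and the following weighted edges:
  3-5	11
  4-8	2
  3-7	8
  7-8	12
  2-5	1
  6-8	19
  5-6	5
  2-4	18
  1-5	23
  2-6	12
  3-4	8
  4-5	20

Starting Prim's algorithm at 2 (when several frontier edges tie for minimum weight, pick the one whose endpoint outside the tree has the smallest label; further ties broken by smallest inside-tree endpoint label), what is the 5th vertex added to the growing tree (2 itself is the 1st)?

Grow the tree from 2 using Prim:
Step 1: cheapest edge leaving the tree is 2-5 (1); add 5.
Step 2: cheapest edge leaving the tree is 5-6 (5); add 6.
Step 3: cheapest edge leaving the tree is 3-5 (11); add 3.
Step 4: cheapest edge leaving the tree is 3-4 (8); add 4.
Step 5: cheapest edge leaving the tree is 4-8 (2); add 8.
Step 6: cheapest edge leaving the tree is 3-7 (8); add 7.
Step 7: cheapest edge leaving the tree is 1-5 (23); add 1.
Vertex order: 2, 5, 6, 3, 4, 8, 7, 1. The 5th vertex is 4.

4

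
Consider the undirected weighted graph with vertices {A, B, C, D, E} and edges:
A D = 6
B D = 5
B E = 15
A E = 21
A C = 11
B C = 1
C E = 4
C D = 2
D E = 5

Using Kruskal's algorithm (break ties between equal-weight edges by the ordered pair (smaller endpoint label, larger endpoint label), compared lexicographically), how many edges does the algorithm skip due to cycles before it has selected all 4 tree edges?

Kruskal: consider edges lightest-first.
B C (1): add — endpoints in different components.
C D (2): add — endpoints in different components.
C E (4): add — endpoints in different components.
B D (5): skip — B and D already connected.
D E (5): skip — D and E already connected.
A D (6): add — endpoints in different components.
Edges rejected before the tree was complete: 2.

2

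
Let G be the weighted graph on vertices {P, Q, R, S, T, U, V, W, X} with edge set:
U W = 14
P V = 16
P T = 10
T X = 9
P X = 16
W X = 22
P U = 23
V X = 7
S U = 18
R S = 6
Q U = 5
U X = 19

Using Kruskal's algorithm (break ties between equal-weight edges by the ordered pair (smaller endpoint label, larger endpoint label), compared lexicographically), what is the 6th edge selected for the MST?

Sort edges by weight, then run Kruskal:
Q U (5): add — endpoints in different components.
R S (6): add — endpoints in different components.
V X (7): add — endpoints in different components.
T X (9): add — endpoints in different components.
P T (10): add — endpoints in different components.
U W (14): add — endpoints in different components.
P V (16): skip — V and P already connected.
P X (16): skip — P and X already connected.
S U (18): add — endpoints in different components.
U X (19): add — endpoints in different components.
The 6th edge added is U W.

U-W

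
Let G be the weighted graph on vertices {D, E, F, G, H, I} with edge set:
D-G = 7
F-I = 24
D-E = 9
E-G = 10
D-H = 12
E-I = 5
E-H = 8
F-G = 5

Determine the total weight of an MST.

34

Grow the tree from I using Prim:
Step 1: cheapest edge leaving the tree is E-I (5); add E.
Step 2: cheapest edge leaving the tree is E-H (8); add H.
Step 3: cheapest edge leaving the tree is D-E (9); add D.
Step 4: cheapest edge leaving the tree is D-G (7); add G.
Step 5: cheapest edge leaving the tree is F-G (5); add F.
MST edges: E-I, E-H, D-E, D-G, F-G; total weight 5+8+9+7+5 = 34.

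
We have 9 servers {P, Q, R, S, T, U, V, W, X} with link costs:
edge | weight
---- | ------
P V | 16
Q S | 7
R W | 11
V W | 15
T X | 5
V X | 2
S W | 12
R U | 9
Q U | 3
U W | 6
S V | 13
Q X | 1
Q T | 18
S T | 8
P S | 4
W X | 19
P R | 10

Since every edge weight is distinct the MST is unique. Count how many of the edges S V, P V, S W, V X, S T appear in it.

Sort edges by weight, then run Kruskal:
Q X (1): add — endpoints in different components.
V X (2): add — endpoints in different components.
Q U (3): add — endpoints in different components.
P S (4): add — endpoints in different components.
T X (5): add — endpoints in different components.
U W (6): add — endpoints in different components.
Q S (7): add — endpoints in different components.
S T (8): skip — S and T already connected.
R U (9): add — endpoints in different components.
MST edge set: {Q X, V X, Q U, P S, T X, U W, Q S, R U}.
Of the listed edges, {V X} are in the MST → 1.

1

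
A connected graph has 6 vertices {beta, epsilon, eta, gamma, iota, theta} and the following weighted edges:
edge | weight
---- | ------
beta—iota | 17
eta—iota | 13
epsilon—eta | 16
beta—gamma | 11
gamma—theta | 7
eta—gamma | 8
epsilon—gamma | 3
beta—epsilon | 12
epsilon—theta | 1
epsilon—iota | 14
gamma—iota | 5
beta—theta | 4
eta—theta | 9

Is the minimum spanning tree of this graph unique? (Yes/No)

Kruskal's algorithm — process edges by increasing weight (ties by edge label):
epsilon—theta (1): add — endpoints in different components.
epsilon—gamma (3): add — endpoints in different components.
beta—theta (4): add — endpoints in different components.
gamma—iota (5): add — endpoints in different components.
gamma—theta (7): skip — gamma and theta already connected.
eta—gamma (8): add — endpoints in different components.
Every non-tree edge has weight strictly greater than the heaviest edge on the tree path between its endpoints, so the MST is unique.

Yes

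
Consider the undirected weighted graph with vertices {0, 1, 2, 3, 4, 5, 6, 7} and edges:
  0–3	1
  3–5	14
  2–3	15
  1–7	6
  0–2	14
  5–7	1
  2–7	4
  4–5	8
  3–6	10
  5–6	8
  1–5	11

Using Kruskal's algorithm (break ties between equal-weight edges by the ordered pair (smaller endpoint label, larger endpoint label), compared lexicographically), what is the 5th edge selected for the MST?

4-5

Sort edges by weight, then run Kruskal:
0–3 (1): add — endpoints in different components.
5–7 (1): add — endpoints in different components.
2–7 (4): add — endpoints in different components.
1–7 (6): add — endpoints in different components.
4–5 (8): add — endpoints in different components.
5–6 (8): add — endpoints in different components.
3–6 (10): add — endpoints in different components.
The 5th edge added is 4–5.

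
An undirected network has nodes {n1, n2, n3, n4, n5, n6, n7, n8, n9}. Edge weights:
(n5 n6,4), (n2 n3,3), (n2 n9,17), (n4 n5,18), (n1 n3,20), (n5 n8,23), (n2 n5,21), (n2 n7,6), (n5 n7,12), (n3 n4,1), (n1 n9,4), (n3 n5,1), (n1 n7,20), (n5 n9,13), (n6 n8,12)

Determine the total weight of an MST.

Sort edges by weight, then run Kruskal:
n3 n4 (1): add — endpoints in different components.
n3 n5 (1): add — endpoints in different components.
n2 n3 (3): add — endpoints in different components.
n1 n9 (4): add — endpoints in different components.
n5 n6 (4): add — endpoints in different components.
n2 n7 (6): add — endpoints in different components.
n5 n7 (12): skip — n5 and n7 already connected.
n6 n8 (12): add — endpoints in different components.
n5 n9 (13): add — endpoints in different components.
MST edges: n3 n4, n3 n5, n2 n3, n1 n9, n5 n6, n2 n7, n6 n8, n5 n9; total weight 1+1+3+4+4+6+12+13 = 44.

44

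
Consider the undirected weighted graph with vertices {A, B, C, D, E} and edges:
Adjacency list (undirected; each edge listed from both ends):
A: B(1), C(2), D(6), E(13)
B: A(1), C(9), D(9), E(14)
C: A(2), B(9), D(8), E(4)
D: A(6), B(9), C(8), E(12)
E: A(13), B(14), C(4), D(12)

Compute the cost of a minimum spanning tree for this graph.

Prim's algorithm from D:
Step 1: cheapest edge leaving the tree is A–D (6); add A.
Step 2: cheapest edge leaving the tree is A–B (1); add B.
Step 3: cheapest edge leaving the tree is A–C (2); add C.
Step 4: cheapest edge leaving the tree is C–E (4); add E.
MST edges: A–D, A–B, A–C, C–E; total weight 6+1+2+4 = 13.

13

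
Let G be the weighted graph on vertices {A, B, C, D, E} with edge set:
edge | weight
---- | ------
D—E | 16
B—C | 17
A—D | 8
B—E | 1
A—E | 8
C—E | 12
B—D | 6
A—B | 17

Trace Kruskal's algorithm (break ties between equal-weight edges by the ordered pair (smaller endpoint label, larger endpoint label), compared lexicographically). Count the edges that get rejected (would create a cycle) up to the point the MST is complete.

1

Sort edges by weight, then run Kruskal:
B—E (1): add. Components now {A} {B,E} {C} {D}
B—D (6): add. Components now {A} {B,D,E} {C}
A—D (8): add. Components now {A,B,D,E} {C}
A—E (8): skip — A and E already connected.
C—E (12): add. Components now {A,B,C,D,E}
Edges rejected before the tree was complete: 1.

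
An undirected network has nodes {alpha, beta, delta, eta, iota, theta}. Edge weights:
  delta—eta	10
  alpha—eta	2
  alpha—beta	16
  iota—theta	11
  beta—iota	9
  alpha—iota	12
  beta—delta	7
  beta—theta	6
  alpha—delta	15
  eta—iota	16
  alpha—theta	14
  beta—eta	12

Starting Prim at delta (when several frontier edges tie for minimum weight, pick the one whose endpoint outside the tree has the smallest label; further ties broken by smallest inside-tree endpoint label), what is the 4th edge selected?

Grow the tree from delta using Prim:
Step 1: cheapest edge leaving the tree is beta—delta (7); add beta.
Step 2: cheapest edge leaving the tree is beta—theta (6); add theta.
Step 3: cheapest edge leaving the tree is beta—iota (9); add iota.
Step 4: cheapest edge leaving the tree is delta—eta (10); add eta.
Step 5: cheapest edge leaving the tree is alpha—eta (2); add alpha.
The 4th edge added is delta—eta.

delta-eta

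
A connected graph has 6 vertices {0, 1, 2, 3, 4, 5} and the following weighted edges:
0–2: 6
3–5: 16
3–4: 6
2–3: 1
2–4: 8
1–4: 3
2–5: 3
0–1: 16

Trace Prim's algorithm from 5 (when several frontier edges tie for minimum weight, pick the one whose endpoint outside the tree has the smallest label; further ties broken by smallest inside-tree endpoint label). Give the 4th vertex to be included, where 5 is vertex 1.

0

Grow the tree from 5 using Prim:
Step 1: cheapest edge leaving the tree is 2–5 (3); add 2.
Step 2: cheapest edge leaving the tree is 2–3 (1); add 3.
Step 3: cheapest edge leaving the tree is 0–2 (6); add 0.
Step 4: cheapest edge leaving the tree is 3–4 (6); add 4.
Step 5: cheapest edge leaving the tree is 1–4 (3); add 1.
Vertex order: 5, 2, 3, 0, 4, 1. The 4th vertex is 0.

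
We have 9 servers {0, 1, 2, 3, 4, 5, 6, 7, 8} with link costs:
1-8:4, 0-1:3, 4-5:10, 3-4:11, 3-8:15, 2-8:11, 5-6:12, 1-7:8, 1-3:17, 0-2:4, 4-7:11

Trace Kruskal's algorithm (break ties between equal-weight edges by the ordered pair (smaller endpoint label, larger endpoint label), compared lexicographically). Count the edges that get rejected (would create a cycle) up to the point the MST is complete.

Kruskal: consider edges lightest-first.
0-1 (3): add — endpoints in different components.
0-2 (4): add — endpoints in different components.
1-8 (4): add — endpoints in different components.
1-7 (8): add — endpoints in different components.
4-5 (10): add — endpoints in different components.
2-8 (11): skip — 2 and 8 already connected.
3-4 (11): add — endpoints in different components.
4-7 (11): add — endpoints in different components.
5-6 (12): add — endpoints in different components.
Edges rejected before the tree was complete: 1.

1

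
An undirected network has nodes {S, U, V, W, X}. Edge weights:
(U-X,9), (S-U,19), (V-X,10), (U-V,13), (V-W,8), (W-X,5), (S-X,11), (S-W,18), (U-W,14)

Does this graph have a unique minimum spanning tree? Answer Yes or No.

Sort edges by weight, then run Kruskal:
W-X (5): add — endpoints in different components.
V-W (8): add — endpoints in different components.
U-X (9): add — endpoints in different components.
V-X (10): skip — X and V already connected.
S-X (11): add — endpoints in different components.
Every non-tree edge has weight strictly greater than the heaviest edge on the tree path between its endpoints, so the MST is unique.

Yes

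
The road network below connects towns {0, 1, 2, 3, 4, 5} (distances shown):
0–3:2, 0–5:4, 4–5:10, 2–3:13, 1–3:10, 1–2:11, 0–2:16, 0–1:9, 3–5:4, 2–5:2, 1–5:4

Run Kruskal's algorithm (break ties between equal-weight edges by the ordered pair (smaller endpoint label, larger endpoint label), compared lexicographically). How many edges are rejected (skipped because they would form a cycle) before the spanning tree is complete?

3

Kruskal: consider edges lightest-first.
0–3 (2): add — endpoints in different components.
2–5 (2): add — endpoints in different components.
0–5 (4): add — endpoints in different components.
1–5 (4): add — endpoints in different components.
3–5 (4): skip — 3 and 5 already connected.
0–1 (9): skip — 0 and 1 already connected.
1–3 (10): skip — 1 and 3 already connected.
4–5 (10): add — endpoints in different components.
Edges rejected before the tree was complete: 3.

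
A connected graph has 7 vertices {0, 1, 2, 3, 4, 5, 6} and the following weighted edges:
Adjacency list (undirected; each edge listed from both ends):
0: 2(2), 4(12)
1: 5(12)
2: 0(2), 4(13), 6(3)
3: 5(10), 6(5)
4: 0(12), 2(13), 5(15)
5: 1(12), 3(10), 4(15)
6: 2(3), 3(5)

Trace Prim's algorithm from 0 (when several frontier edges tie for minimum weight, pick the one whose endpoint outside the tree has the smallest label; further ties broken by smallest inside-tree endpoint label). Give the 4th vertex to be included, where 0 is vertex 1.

3

Grow the tree from 0 using Prim:
Step 1: frontier [0–2 2, 0–4 12] → take 0–2 (2); add 2.
Step 2: frontier [0–4 12, 2–6 3, 2–4 13] → take 2–6 (3); add 6.
Step 3: frontier [0–4 12, 2–4 13, 3–6 5] → take 3–6 (5); add 3.
Step 4: frontier [0–4 12, 2–4 13, 3–5 10] → take 3–5 (10); add 5.
Step 5: frontier [0–4 12, 2–4 13, 1–5 12, 4–5 15] → take 1–5 (12); add 1.
Step 6: frontier [0–4 12, 2–4 13, 4–5 15] → take 0–4 (12); add 4.
Vertex order: 0, 2, 6, 3, 5, 1, 4. The 4th vertex is 3.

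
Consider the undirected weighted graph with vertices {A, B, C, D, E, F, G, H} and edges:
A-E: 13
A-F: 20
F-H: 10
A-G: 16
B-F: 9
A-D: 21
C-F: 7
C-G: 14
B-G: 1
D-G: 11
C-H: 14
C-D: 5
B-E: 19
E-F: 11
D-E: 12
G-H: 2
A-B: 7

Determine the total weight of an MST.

Kruskal's algorithm — process edges by increasing weight (ties by edge label):
B-G (1): add — endpoints in different components.
G-H (2): add — endpoints in different components.
C-D (5): add — endpoints in different components.
A-B (7): add — endpoints in different components.
C-F (7): add — endpoints in different components.
B-F (9): add — endpoints in different components.
F-H (10): skip — F and H already connected.
D-G (11): skip — D and G already connected.
E-F (11): add — endpoints in different components.
MST edges: B-G, G-H, C-D, A-B, C-F, B-F, E-F; total weight 1+2+5+7+7+9+11 = 42.

42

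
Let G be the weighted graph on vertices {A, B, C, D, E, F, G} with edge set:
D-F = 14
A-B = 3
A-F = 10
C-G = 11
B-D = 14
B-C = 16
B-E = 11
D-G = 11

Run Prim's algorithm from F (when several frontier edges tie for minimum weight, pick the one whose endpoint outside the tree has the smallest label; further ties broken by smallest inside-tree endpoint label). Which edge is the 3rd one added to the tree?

Prim, starting at F.
Step 1: cheapest edge leaving the tree is A-F (10); add A.
Step 2: cheapest edge leaving the tree is A-B (3); add B.
Step 3: cheapest edge leaving the tree is B-E (11); add E.
Step 4: cheapest edge leaving the tree is B-D (14); add D.
Step 5: cheapest edge leaving the tree is D-G (11); add G.
Step 6: cheapest edge leaving the tree is C-G (11); add C.
The 3rd edge added is B-E.

B-E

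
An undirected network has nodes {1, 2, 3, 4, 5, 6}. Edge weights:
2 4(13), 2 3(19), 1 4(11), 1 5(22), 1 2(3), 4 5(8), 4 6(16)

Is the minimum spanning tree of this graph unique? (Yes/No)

Kruskal's algorithm — process edges by increasing weight (ties by edge label):
1 2 (3): add — endpoints in different components.
4 5 (8): add — endpoints in different components.
1 4 (11): add — endpoints in different components.
2 4 (13): skip — 2 and 4 already connected.
4 6 (16): add — endpoints in different components.
2 3 (19): add — endpoints in different components.
Every non-tree edge has weight strictly greater than the heaviest edge on the tree path between its endpoints, so the MST is unique.

Yes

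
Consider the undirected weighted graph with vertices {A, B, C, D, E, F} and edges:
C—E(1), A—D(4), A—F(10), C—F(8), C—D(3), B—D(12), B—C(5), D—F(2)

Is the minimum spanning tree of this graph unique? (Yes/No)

Yes

Kruskal's algorithm — process edges by increasing weight (ties by edge label):
C—E (1): add — endpoints in different components.
D—F (2): add — endpoints in different components.
C—D (3): add — endpoints in different components.
A—D (4): add — endpoints in different components.
B—C (5): add — endpoints in different components.
Every non-tree edge has weight strictly greater than the heaviest edge on the tree path between its endpoints, so the MST is unique.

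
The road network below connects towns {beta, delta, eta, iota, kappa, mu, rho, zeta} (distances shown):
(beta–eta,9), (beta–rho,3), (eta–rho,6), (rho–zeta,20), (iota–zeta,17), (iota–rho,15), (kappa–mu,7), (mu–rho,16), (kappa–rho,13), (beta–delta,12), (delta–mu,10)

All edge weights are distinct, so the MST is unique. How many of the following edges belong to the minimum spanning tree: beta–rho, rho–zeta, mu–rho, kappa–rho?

1

Sort edges by weight, then run Kruskal:
beta–rho (3): add — endpoints in different components.
eta–rho (6): add — endpoints in different components.
kappa–mu (7): add — endpoints in different components.
beta–eta (9): skip — beta and eta already connected.
delta–mu (10): add — endpoints in different components.
beta–delta (12): add — endpoints in different components.
kappa–rho (13): skip — rho and kappa already connected.
iota–rho (15): add — endpoints in different components.
mu–rho (16): skip — rho and mu already connected.
iota–zeta (17): add — endpoints in different components.
MST edge set: {beta–rho, eta–rho, kappa–mu, delta–mu, beta–delta, iota–rho, iota–zeta}.
Of the listed edges, {beta–rho} are in the MST → 1.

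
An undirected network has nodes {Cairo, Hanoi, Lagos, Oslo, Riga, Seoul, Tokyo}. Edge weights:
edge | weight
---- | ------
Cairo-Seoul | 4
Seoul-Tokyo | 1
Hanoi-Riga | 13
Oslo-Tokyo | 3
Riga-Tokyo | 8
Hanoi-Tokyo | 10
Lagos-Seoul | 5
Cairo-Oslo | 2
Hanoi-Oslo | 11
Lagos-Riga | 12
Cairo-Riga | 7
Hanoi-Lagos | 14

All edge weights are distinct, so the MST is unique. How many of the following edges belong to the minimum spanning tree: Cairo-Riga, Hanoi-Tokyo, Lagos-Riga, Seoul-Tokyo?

3

Kruskal: consider edges lightest-first.
Seoul-Tokyo (1): add — endpoints in different components.
Cairo-Oslo (2): add — endpoints in different components.
Oslo-Tokyo (3): add — endpoints in different components.
Cairo-Seoul (4): skip — Cairo and Seoul already connected.
Lagos-Seoul (5): add — endpoints in different components.
Cairo-Riga (7): add — endpoints in different components.
Riga-Tokyo (8): skip — Riga and Tokyo already connected.
Hanoi-Tokyo (10): add — endpoints in different components.
MST edge set: {Seoul-Tokyo, Cairo-Oslo, Oslo-Tokyo, Lagos-Seoul, Cairo-Riga, Hanoi-Tokyo}.
Of the listed edges, {Cairo-Riga, Hanoi-Tokyo, Seoul-Tokyo} are in the MST → 3.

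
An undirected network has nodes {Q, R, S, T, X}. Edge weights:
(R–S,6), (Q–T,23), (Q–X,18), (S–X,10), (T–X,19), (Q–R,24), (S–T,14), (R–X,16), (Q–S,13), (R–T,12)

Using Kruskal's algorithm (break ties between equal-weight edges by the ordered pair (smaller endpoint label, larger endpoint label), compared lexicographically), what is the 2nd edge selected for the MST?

S-X

Sort edges by weight, then run Kruskal:
R–S (6): add — endpoints in different components.
S–X (10): add — endpoints in different components.
R–T (12): add — endpoints in different components.
Q–S (13): add — endpoints in different components.
The 2nd edge added is S–X.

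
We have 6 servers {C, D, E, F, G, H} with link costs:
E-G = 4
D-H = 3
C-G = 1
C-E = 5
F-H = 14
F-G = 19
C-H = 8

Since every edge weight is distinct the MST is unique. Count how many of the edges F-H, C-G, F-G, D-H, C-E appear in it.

Kruskal's algorithm — process edges by increasing weight (ties by edge label):
C-G (1): add — endpoints in different components.
D-H (3): add — endpoints in different components.
E-G (4): add — endpoints in different components.
C-E (5): skip — C and E already connected.
C-H (8): add — endpoints in different components.
F-H (14): add — endpoints in different components.
MST edge set: {C-G, D-H, E-G, C-H, F-H}.
Of the listed edges, {F-H, C-G, D-H} are in the MST → 3.

3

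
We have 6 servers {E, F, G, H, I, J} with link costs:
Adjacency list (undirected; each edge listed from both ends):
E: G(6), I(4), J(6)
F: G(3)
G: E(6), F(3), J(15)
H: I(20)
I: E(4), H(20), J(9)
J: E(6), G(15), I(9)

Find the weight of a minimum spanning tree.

Prim's algorithm from E:
Step 1: cheapest edge leaving the tree is E—I (4); add I.
Step 2: cheapest edge leaving the tree is E—G (6); add G.
Step 3: cheapest edge leaving the tree is F—G (3); add F.
Step 4: cheapest edge leaving the tree is E—J (6); add J.
Step 5: cheapest edge leaving the tree is H—I (20); add H.
MST edges: E—I, E—G, F—G, E—J, H—I; total weight 4+6+3+6+20 = 39.

39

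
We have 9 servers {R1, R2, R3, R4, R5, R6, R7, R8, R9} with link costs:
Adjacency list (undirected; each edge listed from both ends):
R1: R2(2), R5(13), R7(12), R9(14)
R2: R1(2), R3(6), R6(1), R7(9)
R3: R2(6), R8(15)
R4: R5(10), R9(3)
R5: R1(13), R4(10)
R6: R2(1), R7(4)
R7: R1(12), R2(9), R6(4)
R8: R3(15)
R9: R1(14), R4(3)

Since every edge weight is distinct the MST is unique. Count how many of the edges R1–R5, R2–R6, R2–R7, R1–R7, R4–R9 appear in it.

Kruskal's algorithm — process edges by increasing weight (ties by edge label):
R2–R6 (1): add — endpoints in different components.
R1–R2 (2): add — endpoints in different components.
R4–R9 (3): add — endpoints in different components.
R6–R7 (4): add — endpoints in different components.
R2–R3 (6): add — endpoints in different components.
R2–R7 (9): skip — R7 and R2 already connected.
R4–R5 (10): add — endpoints in different components.
R1–R7 (12): skip — R1 and R7 already connected.
R1–R5 (13): add — endpoints in different components.
R1–R9 (14): skip — R1 and R9 already connected.
R3–R8 (15): add — endpoints in different components.
MST edge set: {R2–R6, R1–R2, R4–R9, R6–R7, R2–R3, R4–R5, R1–R5, R3–R8}.
Of the listed edges, {R1–R5, R2–R6, R4–R9} are in the MST → 3.

3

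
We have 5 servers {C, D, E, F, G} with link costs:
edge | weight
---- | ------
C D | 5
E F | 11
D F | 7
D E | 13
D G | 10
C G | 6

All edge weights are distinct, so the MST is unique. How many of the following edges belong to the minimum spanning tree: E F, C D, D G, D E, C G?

3

Kruskal: consider edges lightest-first.
C D (5): add. Components now {C,D} {E} {F} {G}
C G (6): add. Components now {C,D,G} {E} {F}
D F (7): add. Components now {C,D,F,G} {E}
D G (10): skip — D and G already connected.
E F (11): add. Components now {C,D,E,F,G}
MST edge set: {C D, C G, D F, E F}.
Of the listed edges, {E F, C D, C G} are in the MST → 3.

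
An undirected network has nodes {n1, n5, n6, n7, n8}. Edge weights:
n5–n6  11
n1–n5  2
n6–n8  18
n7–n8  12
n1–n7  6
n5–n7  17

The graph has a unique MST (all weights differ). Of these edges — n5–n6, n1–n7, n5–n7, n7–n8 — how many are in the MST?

Sort edges by weight, then run Kruskal:
n1–n5 (2): add — endpoints in different components.
n1–n7 (6): add — endpoints in different components.
n5–n6 (11): add — endpoints in different components.
n7–n8 (12): add — endpoints in different components.
MST edge set: {n1–n5, n1–n7, n5–n6, n7–n8}.
Of the listed edges, {n5–n6, n1–n7, n7–n8} are in the MST → 3.

3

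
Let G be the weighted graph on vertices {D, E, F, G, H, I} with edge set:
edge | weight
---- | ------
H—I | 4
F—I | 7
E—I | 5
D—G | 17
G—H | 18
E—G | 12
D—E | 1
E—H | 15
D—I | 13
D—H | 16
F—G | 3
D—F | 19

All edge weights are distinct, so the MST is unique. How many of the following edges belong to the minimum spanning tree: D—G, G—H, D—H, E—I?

Kruskal's algorithm — process edges by increasing weight (ties by edge label):
D—E (1): add. Components now {D,E} {F} {G} {H} {I}
F—G (3): add. Components now {D,E} {F,G} {H} {I}
H—I (4): add. Components now {D,E} {F,G} {H,I}
E—I (5): add. Components now {D,E,H,I} {F,G}
F—I (7): add. Components now {D,E,F,G,H,I}
MST edge set: {D—E, F—G, H—I, E—I, F—I}.
Of the listed edges, {E—I} are in the MST → 1.

1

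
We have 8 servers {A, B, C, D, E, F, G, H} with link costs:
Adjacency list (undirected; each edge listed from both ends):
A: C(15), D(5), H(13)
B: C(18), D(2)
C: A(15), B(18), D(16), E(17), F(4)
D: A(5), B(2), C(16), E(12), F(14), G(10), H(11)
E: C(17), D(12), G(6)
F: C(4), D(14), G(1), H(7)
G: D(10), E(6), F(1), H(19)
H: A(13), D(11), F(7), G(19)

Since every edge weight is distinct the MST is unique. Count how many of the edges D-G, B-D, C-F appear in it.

3

Kruskal: consider edges lightest-first.
F-G (1): add — endpoints in different components.
B-D (2): add — endpoints in different components.
C-F (4): add — endpoints in different components.
A-D (5): add — endpoints in different components.
E-G (6): add — endpoints in different components.
F-H (7): add — endpoints in different components.
D-G (10): add — endpoints in different components.
MST edge set: {F-G, B-D, C-F, A-D, E-G, F-H, D-G}.
Of the listed edges, {D-G, B-D, C-F} are in the MST → 3.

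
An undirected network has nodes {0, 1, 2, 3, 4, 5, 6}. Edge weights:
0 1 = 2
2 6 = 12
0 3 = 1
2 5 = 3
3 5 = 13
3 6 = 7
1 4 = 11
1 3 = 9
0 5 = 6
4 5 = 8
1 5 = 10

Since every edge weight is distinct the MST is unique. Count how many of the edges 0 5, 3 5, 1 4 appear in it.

1

Kruskal's algorithm — process edges by increasing weight (ties by edge label):
0 3 (1): add — endpoints in different components.
0 1 (2): add — endpoints in different components.
2 5 (3): add — endpoints in different components.
0 5 (6): add — endpoints in different components.
3 6 (7): add — endpoints in different components.
4 5 (8): add — endpoints in different components.
MST edge set: {0 3, 0 1, 2 5, 0 5, 3 6, 4 5}.
Of the listed edges, {0 5} are in the MST → 1.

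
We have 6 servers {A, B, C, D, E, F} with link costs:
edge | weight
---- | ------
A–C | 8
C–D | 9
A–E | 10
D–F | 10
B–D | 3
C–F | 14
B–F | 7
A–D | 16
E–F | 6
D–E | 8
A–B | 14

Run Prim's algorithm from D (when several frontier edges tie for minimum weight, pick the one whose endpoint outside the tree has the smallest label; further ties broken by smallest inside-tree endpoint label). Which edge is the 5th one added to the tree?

Prim's algorithm from D:
Step 1: cheapest edge leaving the tree is B–D (3); add B.
Step 2: cheapest edge leaving the tree is B–F (7); add F.
Step 3: cheapest edge leaving the tree is E–F (6); add E.
Step 4: cheapest edge leaving the tree is C–D (9); add C.
Step 5: cheapest edge leaving the tree is A–C (8); add A.
The 5th edge added is A–C.

A-C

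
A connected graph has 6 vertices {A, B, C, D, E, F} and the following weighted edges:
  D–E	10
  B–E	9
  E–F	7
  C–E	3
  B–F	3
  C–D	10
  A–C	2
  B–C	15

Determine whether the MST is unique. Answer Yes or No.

No

Kruskal's algorithm — process edges by increasing weight (ties by edge label):
A–C (2): add. Components now {A,C} {B} {D} {E} {F}
B–F (3): add. Components now {A,C} {B,F} {D} {E}
C–E (3): add. Components now {A,C,E} {B,F} {D}
E–F (7): add. Components now {A,B,C,E,F} {D}
B–E (9): skip — B and E already connected.
C–D (10): add. Components now {A,B,C,D,E,F}
Non-tree edge D–E has weight 10, equal to the heaviest edge on its tree cycle — swapping gives another MST of the same weight. Not unique.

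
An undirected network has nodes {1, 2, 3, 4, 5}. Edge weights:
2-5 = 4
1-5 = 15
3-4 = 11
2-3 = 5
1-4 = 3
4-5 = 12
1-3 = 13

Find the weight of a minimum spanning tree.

Prim's algorithm from 3:
Step 1: frontier [2-3 5, 3-4 11, 1-3 13] → take 2-3 (5); add 2.
Step 2: frontier [2-5 4, 3-4 11, 1-3 13] → take 2-5 (4); add 5.
Step 3: frontier [3-4 11, 1-3 13, 4-5 12, 1-5 15] → take 3-4 (11); add 4.
Step 4: frontier [1-3 13, 1-4 3, 1-5 15] → take 1-4 (3); add 1.
MST edges: 2-3, 2-5, 3-4, 1-4; total weight 5+4+11+3 = 23.

23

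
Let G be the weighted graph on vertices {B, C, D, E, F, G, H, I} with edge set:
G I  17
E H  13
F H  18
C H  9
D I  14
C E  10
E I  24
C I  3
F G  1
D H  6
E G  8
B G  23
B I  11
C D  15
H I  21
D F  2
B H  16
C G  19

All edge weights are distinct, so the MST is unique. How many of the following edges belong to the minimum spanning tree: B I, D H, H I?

2

Kruskal: consider edges lightest-first.
F G (1): add — endpoints in different components.
D F (2): add — endpoints in different components.
C I (3): add — endpoints in different components.
D H (6): add — endpoints in different components.
E G (8): add — endpoints in different components.
C H (9): add — endpoints in different components.
C E (10): skip — C and E already connected.
B I (11): add — endpoints in different components.
MST edge set: {F G, D F, C I, D H, E G, C H, B I}.
Of the listed edges, {B I, D H} are in the MST → 2.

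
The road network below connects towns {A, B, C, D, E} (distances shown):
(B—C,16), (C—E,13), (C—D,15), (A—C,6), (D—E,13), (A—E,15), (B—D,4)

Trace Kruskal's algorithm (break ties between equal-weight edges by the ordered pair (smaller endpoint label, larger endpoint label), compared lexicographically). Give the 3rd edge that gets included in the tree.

Kruskal: consider edges lightest-first.
B—D (4): add — endpoints in different components.
A—C (6): add — endpoints in different components.
C—E (13): add — endpoints in different components.
D—E (13): add — endpoints in different components.
The 3rd edge added is C—E.

C-E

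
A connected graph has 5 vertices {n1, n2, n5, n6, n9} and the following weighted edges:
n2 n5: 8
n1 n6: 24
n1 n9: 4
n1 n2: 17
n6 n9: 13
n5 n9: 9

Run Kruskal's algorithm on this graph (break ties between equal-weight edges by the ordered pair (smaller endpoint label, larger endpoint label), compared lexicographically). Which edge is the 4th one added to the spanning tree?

Sort edges by weight, then run Kruskal:
n1 n9 (4): add — endpoints in different components.
n2 n5 (8): add — endpoints in different components.
n5 n9 (9): add — endpoints in different components.
n6 n9 (13): add — endpoints in different components.
The 4th edge added is n6 n9.

n6-n9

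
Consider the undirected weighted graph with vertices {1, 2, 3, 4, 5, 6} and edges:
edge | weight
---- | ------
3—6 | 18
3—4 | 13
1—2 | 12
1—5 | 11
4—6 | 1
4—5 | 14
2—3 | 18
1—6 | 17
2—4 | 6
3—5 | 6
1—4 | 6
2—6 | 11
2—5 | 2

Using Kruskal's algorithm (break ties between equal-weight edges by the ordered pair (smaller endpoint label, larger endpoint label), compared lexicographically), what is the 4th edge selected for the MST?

Kruskal's algorithm — process edges by increasing weight (ties by edge label):
4—6 (1): add — endpoints in different components.
2—5 (2): add — endpoints in different components.
1—4 (6): add — endpoints in different components.
2—4 (6): add — endpoints in different components.
3—5 (6): add — endpoints in different components.
The 4th edge added is 2—4.

2-4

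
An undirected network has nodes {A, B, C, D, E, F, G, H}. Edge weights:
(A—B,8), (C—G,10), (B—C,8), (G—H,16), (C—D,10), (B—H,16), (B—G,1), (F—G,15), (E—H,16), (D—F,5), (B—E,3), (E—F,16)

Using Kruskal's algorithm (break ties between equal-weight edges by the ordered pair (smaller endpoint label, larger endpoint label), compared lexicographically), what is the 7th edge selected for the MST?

Kruskal: consider edges lightest-first.
B—G (1): add — endpoints in different components.
B—E (3): add — endpoints in different components.
D—F (5): add — endpoints in different components.
A—B (8): add — endpoints in different components.
B—C (8): add — endpoints in different components.
C—D (10): add — endpoints in different components.
C—G (10): skip — C and G already connected.
F—G (15): skip — F and G already connected.
B—H (16): add — endpoints in different components.
The 7th edge added is B—H.

B-H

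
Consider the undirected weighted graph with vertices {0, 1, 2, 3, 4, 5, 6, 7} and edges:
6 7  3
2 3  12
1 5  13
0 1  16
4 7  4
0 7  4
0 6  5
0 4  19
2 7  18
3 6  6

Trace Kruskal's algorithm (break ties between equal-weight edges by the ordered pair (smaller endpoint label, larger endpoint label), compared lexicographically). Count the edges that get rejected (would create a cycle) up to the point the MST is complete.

Kruskal: consider edges lightest-first.
6 7 (3): add — endpoints in different components.
0 7 (4): add — endpoints in different components.
4 7 (4): add — endpoints in different components.
0 6 (5): skip — 0 and 6 already connected.
3 6 (6): add — endpoints in different components.
2 3 (12): add — endpoints in different components.
1 5 (13): add — endpoints in different components.
0 1 (16): add — endpoints in different components.
Edges rejected before the tree was complete: 1.

1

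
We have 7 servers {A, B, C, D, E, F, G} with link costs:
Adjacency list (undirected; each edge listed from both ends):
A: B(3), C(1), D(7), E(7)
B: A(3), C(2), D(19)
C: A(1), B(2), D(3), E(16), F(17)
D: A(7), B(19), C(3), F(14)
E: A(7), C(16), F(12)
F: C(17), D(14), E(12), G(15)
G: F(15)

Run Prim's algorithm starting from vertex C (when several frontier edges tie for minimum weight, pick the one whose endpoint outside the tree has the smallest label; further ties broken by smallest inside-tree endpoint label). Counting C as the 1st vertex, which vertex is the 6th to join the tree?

F

Grow the tree from C using Prim:
Step 1: frontier [A C 1, B C 2, C D 3, C E 16, C F 17] → take A C (1); add A.
Step 2: frontier [A B 3, A D 7, A E 7, B C 2, C D 3, C E 16, C F 17] → take B C (2); add B.
Step 3: frontier [A D 7, A E 7, B D 19, C D 3, C E 16, C F 17] → take C D (3); add D.
Step 4: frontier [A E 7, C E 16, C F 17, D F 14] → take A E (7); add E.
Step 5: frontier [C F 17, D F 14, E F 12] → take E F (12); add F.
Step 6: frontier [F G 15] → take F G (15); add G.
Vertex order: C, A, B, D, E, F, G. The 6th vertex is F.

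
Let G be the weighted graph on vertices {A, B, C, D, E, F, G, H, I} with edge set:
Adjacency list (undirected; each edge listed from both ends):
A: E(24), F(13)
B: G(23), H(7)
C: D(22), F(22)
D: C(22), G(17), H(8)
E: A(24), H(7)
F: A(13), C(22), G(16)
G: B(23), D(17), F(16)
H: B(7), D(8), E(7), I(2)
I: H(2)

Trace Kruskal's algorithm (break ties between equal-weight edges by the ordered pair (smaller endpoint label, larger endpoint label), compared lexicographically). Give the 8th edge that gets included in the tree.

Kruskal: consider edges lightest-first.
H I (2): add — endpoints in different components.
B H (7): add — endpoints in different components.
E H (7): add — endpoints in different components.
D H (8): add — endpoints in different components.
A F (13): add — endpoints in different components.
F G (16): add — endpoints in different components.
D G (17): add — endpoints in different components.
C D (22): add — endpoints in different components.
The 8th edge added is C D.

C-D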